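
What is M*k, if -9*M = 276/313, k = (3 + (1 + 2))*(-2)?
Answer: 368/313 ≈ 1.1757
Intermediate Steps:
k = -12 (k = (3 + 3)*(-2) = 6*(-2) = -12)
M = -92/939 (M = -92/(3*313) = -⅑*276/313 = -92/939 ≈ -0.097977)
M*k = -92/939*(-12) = 368/313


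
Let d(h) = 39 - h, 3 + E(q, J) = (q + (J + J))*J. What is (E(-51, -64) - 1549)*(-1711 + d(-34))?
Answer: -16222752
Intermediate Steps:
E(q, J) = -3 + J*(q + 2*J) (E(q, J) = -3 + (q + (J + J))*J = -3 + (q + 2*J)*J = -3 + J*(q + 2*J))
(E(-51, -64) - 1549)*(-1711 + d(-34)) = ((-3 + 2*(-64)**2 - 64*(-51)) - 1549)*(-1711 + (39 - 1*(-34))) = ((-3 + 2*4096 + 3264) - 1549)*(-1711 + (39 + 34)) = ((-3 + 8192 + 3264) - 1549)*(-1711 + 73) = (11453 - 1549)*(-1638) = 9904*(-1638) = -16222752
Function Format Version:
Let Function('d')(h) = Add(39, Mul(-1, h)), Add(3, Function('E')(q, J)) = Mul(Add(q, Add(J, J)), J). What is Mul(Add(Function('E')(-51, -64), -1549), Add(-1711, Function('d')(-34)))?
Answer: -16222752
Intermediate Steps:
Function('E')(q, J) = Add(-3, Mul(J, Add(q, Mul(2, J)))) (Function('E')(q, J) = Add(-3, Mul(Add(q, Add(J, J)), J)) = Add(-3, Mul(Add(q, Mul(2, J)), J)) = Add(-3, Mul(J, Add(q, Mul(2, J)))))
Mul(Add(Function('E')(-51, -64), -1549), Add(-1711, Function('d')(-34))) = Mul(Add(Add(-3, Mul(2, Pow(-64, 2)), Mul(-64, -51)), -1549), Add(-1711, Add(39, Mul(-1, -34)))) = Mul(Add(Add(-3, Mul(2, 4096), 3264), -1549), Add(-1711, Add(39, 34))) = Mul(Add(Add(-3, 8192, 3264), -1549), Add(-1711, 73)) = Mul(Add(11453, -1549), -1638) = Mul(9904, -1638) = -16222752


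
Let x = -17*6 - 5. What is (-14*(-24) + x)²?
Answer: 52441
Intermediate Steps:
x = -107 (x = -102 - 5 = -107)
(-14*(-24) + x)² = (-14*(-24) - 107)² = (336 - 107)² = 229² = 52441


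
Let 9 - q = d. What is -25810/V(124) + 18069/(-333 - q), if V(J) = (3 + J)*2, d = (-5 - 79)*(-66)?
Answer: -21612349/220218 ≈ -98.141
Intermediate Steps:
d = 5544 (d = -84*(-66) = 5544)
V(J) = 6 + 2*J
q = -5535 (q = 9 - 1*5544 = 9 - 5544 = -5535)
-25810/V(124) + 18069/(-333 - q) = -25810/(6 + 2*124) + 18069/(-333 - 1*(-5535)) = -25810/(6 + 248) + 18069/(-333 + 5535) = -25810/254 + 18069/5202 = -25810*1/254 + 18069*(1/5202) = -12905/127 + 6023/1734 = -21612349/220218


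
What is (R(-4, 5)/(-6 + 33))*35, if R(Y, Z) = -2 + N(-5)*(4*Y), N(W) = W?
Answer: 910/9 ≈ 101.11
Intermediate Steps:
R(Y, Z) = -2 - 20*Y
(R(-4, 5)/(-6 + 33))*35 = ((-2 - 20*(-4))/(-6 + 33))*35 = ((-2 + 80)/27)*35 = ((1/27)*78)*35 = (26/9)*35 = 910/9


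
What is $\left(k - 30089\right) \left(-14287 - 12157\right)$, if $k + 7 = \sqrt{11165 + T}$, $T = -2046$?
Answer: $795858624 - 26444 \sqrt{9119} \approx 7.9333 \cdot 10^{8}$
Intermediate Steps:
$k = -7 + \sqrt{9119}$ ($k = -7 + \sqrt{11165 - 2046} = -7 + \sqrt{9119} \approx 88.493$)
$\left(k - 30089\right) \left(-14287 - 12157\right) = \left(\left(-7 + \sqrt{9119}\right) - 30089\right) \left(-14287 - 12157\right) = \left(-30096 + \sqrt{9119}\right) \left(-26444\right) = 795858624 - 26444 \sqrt{9119}$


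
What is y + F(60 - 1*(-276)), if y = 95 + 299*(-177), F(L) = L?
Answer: -52492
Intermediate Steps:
y = -52828 (y = 95 - 52923 = -52828)
y + F(60 - 1*(-276)) = -52828 + (60 - 1*(-276)) = -52828 + (60 + 276) = -52828 + 336 = -52492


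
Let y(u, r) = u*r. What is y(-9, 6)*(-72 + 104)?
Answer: -1728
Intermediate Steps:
y(u, r) = r*u
y(-9, 6)*(-72 + 104) = (6*(-9))*(-72 + 104) = -54*32 = -1728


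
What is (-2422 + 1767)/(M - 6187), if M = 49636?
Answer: -655/43449 ≈ -0.015075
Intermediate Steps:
(-2422 + 1767)/(M - 6187) = (-2422 + 1767)/(49636 - 6187) = -655/43449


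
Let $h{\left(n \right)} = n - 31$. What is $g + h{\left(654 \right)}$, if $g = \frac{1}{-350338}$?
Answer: $\frac{218260573}{350338} \approx 623.0$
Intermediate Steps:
$g = - \frac{1}{350338} \approx -2.8544 \cdot 10^{-6}$
$h{\left(n \right)} = -31 + n$ ($h{\left(n \right)} = n - 31 = -31 + n$)
$g + h{\left(654 \right)} = - \frac{1}{350338} + \left(-31 + 654\right) = - \frac{1}{350338} + 623 = \frac{218260573}{350338}$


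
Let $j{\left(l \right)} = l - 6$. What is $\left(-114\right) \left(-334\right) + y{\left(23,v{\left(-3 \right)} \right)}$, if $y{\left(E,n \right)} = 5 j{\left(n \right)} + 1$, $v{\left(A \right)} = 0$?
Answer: $38047$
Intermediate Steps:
$j{\left(l \right)} = -6 + l$ ($j{\left(l \right)} = l - 6 = -6 + l$)
$y{\left(E,n \right)} = -29 + 5 n$ ($y{\left(E,n \right)} = 5 \left(-6 + n\right) + 1 = \left(-30 + 5 n\right) + 1 = -29 + 5 n$)
$\left(-114\right) \left(-334\right) + y{\left(23,v{\left(-3 \right)} \right)} = \left(-114\right) \left(-334\right) + \left(-29 + 5 \cdot 0\right) = 38076 + \left(-29 + 0\right) = 38076 - 29 = 38047$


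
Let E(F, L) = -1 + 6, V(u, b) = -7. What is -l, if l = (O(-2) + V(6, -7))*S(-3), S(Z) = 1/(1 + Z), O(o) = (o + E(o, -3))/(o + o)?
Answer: -31/8 ≈ -3.8750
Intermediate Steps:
E(F, L) = 5
O(o) = (5 + o)/(2*o) (O(o) = (o + 5)/(o + o) = (5 + o)/((2*o)) = (5 + o)*(1/(2*o)) = (5 + o)/(2*o))
l = 31/8 (l = ((½)*(5 - 2)/(-2) - 7)/(1 - 3) = ((½)*(-½)*3 - 7)/(-2) = (-¾ - 7)*(-½) = -31/4*(-½) = 31/8 ≈ 3.8750)
-l = -1*31/8 = -31/8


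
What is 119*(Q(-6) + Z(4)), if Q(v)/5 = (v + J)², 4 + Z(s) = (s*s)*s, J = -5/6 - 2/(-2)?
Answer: 985915/36 ≈ 27387.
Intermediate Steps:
J = ⅙ (J = -5*⅙ - 2*(-½) = -⅚ + 1 = ⅙ ≈ 0.16667)
Z(s) = -4 + s³ (Z(s) = -4 + (s*s)*s = -4 + s²*s = -4 + s³)
Q(v) = 5*(⅙ + v)² (Q(v) = 5*(v + ⅙)² = 5*(⅙ + v)²)
119*(Q(-6) + Z(4)) = 119*(5*(1 + 6*(-6))²/36 + (-4 + 4³)) = 119*(5*(1 - 36)²/36 + (-4 + 64)) = 119*((5/36)*(-35)² + 60) = 119*((5/36)*1225 + 60) = 119*(6125/36 + 60) = 119*(8285/36) = 985915/36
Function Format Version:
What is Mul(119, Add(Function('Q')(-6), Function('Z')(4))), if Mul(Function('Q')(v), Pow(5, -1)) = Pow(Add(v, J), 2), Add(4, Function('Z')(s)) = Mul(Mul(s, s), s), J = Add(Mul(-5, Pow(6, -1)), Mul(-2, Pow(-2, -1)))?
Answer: Rational(985915, 36) ≈ 27387.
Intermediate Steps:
J = Rational(1, 6) (J = Add(Mul(-5, Rational(1, 6)), Mul(-2, Rational(-1, 2))) = Add(Rational(-5, 6), 1) = Rational(1, 6) ≈ 0.16667)
Function('Z')(s) = Add(-4, Pow(s, 3)) (Function('Z')(s) = Add(-4, Mul(Mul(s, s), s)) = Add(-4, Mul(Pow(s, 2), s)) = Add(-4, Pow(s, 3)))
Function('Q')(v) = Mul(5, Pow(Add(Rational(1, 6), v), 2)) (Function('Q')(v) = Mul(5, Pow(Add(v, Rational(1, 6)), 2)) = Mul(5, Pow(Add(Rational(1, 6), v), 2)))
Mul(119, Add(Function('Q')(-6), Function('Z')(4))) = Mul(119, Add(Mul(Rational(5, 36), Pow(Add(1, Mul(6, -6)), 2)), Add(-4, Pow(4, 3)))) = Mul(119, Add(Mul(Rational(5, 36), Pow(Add(1, -36), 2)), Add(-4, 64))) = Mul(119, Add(Mul(Rational(5, 36), Pow(-35, 2)), 60)) = Mul(119, Add(Mul(Rational(5, 36), 1225), 60)) = Mul(119, Add(Rational(6125, 36), 60)) = Mul(119, Rational(8285, 36)) = Rational(985915, 36)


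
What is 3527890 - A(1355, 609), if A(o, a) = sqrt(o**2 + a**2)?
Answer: 3527890 - sqrt(2206906) ≈ 3.5264e+6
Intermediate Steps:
A(o, a) = sqrt(a**2 + o**2)
3527890 - A(1355, 609) = 3527890 - sqrt(609**2 + 1355**2) = 3527890 - sqrt(370881 + 1836025) = 3527890 - sqrt(2206906)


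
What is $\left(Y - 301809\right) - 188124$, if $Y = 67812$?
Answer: $-422121$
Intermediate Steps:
$\left(Y - 301809\right) - 188124 = \left(67812 - 301809\right) - 188124 = -233997 - 188124 = -422121$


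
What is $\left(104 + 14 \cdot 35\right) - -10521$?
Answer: $11115$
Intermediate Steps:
$\left(104 + 14 \cdot 35\right) - -10521 = \left(104 + 490\right) + 10521 = 594 + 10521 = 11115$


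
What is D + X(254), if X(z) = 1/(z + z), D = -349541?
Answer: -177566827/508 ≈ -3.4954e+5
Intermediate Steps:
X(z) = 1/(2*z)
D + X(254) = -349541 + (½)/254 = -349541 + (½)*(1/254) = -349541 + 1/508 = -177566827/508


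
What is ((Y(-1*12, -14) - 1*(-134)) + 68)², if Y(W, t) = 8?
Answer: 44100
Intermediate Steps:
((Y(-1*12, -14) - 1*(-134)) + 68)² = ((8 - 1*(-134)) + 68)² = ((8 + 134) + 68)² = (142 + 68)² = 210² = 44100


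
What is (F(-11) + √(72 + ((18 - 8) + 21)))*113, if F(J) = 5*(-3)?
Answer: -1695 + 113*√103 ≈ -548.17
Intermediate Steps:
F(J) = -15
(F(-11) + √(72 + ((18 - 8) + 21)))*113 = (-15 + √(72 + ((18 - 8) + 21)))*113 = (-15 + √(72 + (10 + 21)))*113 = (-15 + √(72 + 31))*113 = (-15 + √103)*113 = -1695 + 113*√103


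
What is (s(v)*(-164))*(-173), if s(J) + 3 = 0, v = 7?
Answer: -85116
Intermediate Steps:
s(J) = -3 (s(J) = -3 + 0 = -3)
(s(v)*(-164))*(-173) = -3*(-164)*(-173) = 492*(-173) = -85116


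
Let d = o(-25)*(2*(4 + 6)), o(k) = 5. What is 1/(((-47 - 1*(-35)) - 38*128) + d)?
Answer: -1/4776 ≈ -0.00020938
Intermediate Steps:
d = 100 (d = 5*(2*(4 + 6)) = 5*(2*10) = 5*20 = 100)
1/(((-47 - 1*(-35)) - 38*128) + d) = 1/(((-47 - 1*(-35)) - 38*128) + 100) = 1/(((-47 + 35) - 4864) + 100) = 1/((-12 - 4864) + 100) = 1/(-4876 + 100) = 1/(-4776) = -1/4776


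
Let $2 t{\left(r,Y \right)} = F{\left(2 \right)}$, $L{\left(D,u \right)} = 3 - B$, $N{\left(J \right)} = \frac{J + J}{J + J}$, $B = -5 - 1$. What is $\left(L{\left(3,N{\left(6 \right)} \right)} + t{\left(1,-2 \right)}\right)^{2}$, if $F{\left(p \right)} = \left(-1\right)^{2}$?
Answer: $\frac{361}{4} \approx 90.25$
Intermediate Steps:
$F{\left(p \right)} = 1$
$B = -6$ ($B = -5 - 1 = -6$)
$N{\left(J \right)} = 1$ ($N{\left(J \right)} = \frac{2 J}{2 J} = 2 J \frac{1}{2 J} = 1$)
$L{\left(D,u \right)} = 9$ ($L{\left(D,u \right)} = 3 - -6 = 3 + 6 = 9$)
$t{\left(r,Y \right)} = \frac{1}{2}$ ($t{\left(r,Y \right)} = \frac{1}{2} \cdot 1 = \frac{1}{2}$)
$\left(L{\left(3,N{\left(6 \right)} \right)} + t{\left(1,-2 \right)}\right)^{2} = \left(9 + \frac{1}{2}\right)^{2} = \left(\frac{19}{2}\right)^{2} = \frac{361}{4}$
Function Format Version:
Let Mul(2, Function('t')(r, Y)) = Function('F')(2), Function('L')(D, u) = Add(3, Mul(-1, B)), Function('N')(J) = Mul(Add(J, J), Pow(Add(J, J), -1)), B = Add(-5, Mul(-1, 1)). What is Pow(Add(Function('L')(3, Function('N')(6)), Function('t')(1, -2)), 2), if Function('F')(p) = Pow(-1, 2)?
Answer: Rational(361, 4) ≈ 90.250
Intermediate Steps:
Function('F')(p) = 1
B = -6 (B = Add(-5, -1) = -6)
Function('N')(J) = 1 (Function('N')(J) = Mul(Mul(2, J), Pow(Mul(2, J), -1)) = Mul(Mul(2, J), Mul(Rational(1, 2), Pow(J, -1))) = 1)
Function('L')(D, u) = 9 (Function('L')(D, u) = Add(3, Mul(-1, -6)) = Add(3, 6) = 9)
Function('t')(r, Y) = Rational(1, 2) (Function('t')(r, Y) = Mul(Rational(1, 2), 1) = Rational(1, 2))
Pow(Add(Function('L')(3, Function('N')(6)), Function('t')(1, -2)), 2) = Pow(Add(9, Rational(1, 2)), 2) = Pow(Rational(19, 2), 2) = Rational(361, 4)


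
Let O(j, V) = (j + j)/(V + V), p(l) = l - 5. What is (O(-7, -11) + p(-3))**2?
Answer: 6561/121 ≈ 54.223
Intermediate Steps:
p(l) = -5 + l
O(j, V) = j/V (O(j, V) = (2*j)/((2*V)) = (2*j)*(1/(2*V)) = j/V)
(O(-7, -11) + p(-3))**2 = (-7/(-11) + (-5 - 3))**2 = (-7*(-1/11) - 8)**2 = (7/11 - 8)**2 = (-81/11)**2 = 6561/121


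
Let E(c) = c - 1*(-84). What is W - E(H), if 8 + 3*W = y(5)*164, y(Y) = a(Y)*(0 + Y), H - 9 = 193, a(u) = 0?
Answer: -866/3 ≈ -288.67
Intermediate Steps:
H = 202 (H = 9 + 193 = 202)
E(c) = 84 + c (E(c) = c + 84 = 84 + c)
y(Y) = 0 (y(Y) = 0*(0 + Y) = 0*Y = 0)
W = -8/3 (W = -8/3 + (0*164)/3 = -8/3 + (1/3)*0 = -8/3 + 0 = -8/3 ≈ -2.6667)
W - E(H) = -8/3 - (84 + 202) = -8/3 - 1*286 = -8/3 - 286 = -866/3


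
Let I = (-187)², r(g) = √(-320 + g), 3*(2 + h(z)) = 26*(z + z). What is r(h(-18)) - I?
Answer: -34969 + I*√634 ≈ -34969.0 + 25.179*I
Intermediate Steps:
h(z) = -2 + 52*z/3 (h(z) = -2 + (26*(z + z))/3 = -2 + (26*(2*z))/3 = -2 + (52*z)/3 = -2 + 52*z/3)
I = 34969
r(h(-18)) - I = √(-320 + (-2 + (52/3)*(-18))) - 1*34969 = √(-320 + (-2 - 312)) - 34969 = √(-320 - 314) - 34969 = √(-634) - 34969 = I*√634 - 34969 = -34969 + I*√634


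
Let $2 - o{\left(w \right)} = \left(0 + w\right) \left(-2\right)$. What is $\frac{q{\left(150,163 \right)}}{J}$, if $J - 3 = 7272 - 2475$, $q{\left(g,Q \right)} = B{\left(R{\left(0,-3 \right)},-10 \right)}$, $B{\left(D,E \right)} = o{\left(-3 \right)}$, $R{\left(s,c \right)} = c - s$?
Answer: $- \frac{1}{1200} \approx -0.00083333$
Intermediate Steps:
$o{\left(w \right)} = 2 + 2 w$ ($o{\left(w \right)} = 2 - \left(0 + w\right) \left(-2\right) = 2 - w \left(-2\right) = 2 - - 2 w = 2 + 2 w$)
$B{\left(D,E \right)} = -4$ ($B{\left(D,E \right)} = 2 + 2 \left(-3\right) = 2 - 6 = -4$)
$q{\left(g,Q \right)} = -4$
$J = 4800$ ($J = 3 + \left(7272 - 2475\right) = 3 + 4797 = 4800$)
$\frac{q{\left(150,163 \right)}}{J} = - \frac{4}{4800} = \left(-4\right) \frac{1}{4800} = - \frac{1}{1200}$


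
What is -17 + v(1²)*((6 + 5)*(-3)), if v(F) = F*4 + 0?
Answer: -149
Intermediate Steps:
v(F) = 4*F (v(F) = 4*F + 0 = 4*F)
-17 + v(1²)*((6 + 5)*(-3)) = -17 + (4*1²)*((6 + 5)*(-3)) = -17 + (4*1)*(11*(-3)) = -17 + 4*(-33) = -17 - 132 = -149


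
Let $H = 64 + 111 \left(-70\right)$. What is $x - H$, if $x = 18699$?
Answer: $26405$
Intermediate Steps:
$H = -7706$ ($H = 64 - 7770 = -7706$)
$x - H = 18699 - -7706 = 18699 + 7706 = 26405$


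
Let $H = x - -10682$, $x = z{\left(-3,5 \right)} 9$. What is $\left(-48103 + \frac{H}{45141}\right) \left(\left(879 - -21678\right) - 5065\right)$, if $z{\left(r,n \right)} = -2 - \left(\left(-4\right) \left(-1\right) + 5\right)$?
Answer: $- \frac{37982250194480}{45141} \approx -8.4141 \cdot 10^{8}$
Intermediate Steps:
$z{\left(r,n \right)} = -11$ ($z{\left(r,n \right)} = -2 - \left(4 + 5\right) = -2 - 9 = -11$)
$x = -99$ ($x = \left(-11\right) 9 = -99$)
$H = 10583$ ($H = -99 - -10682 = -99 + 10682 = 10583$)
$\left(-48103 + \frac{H}{45141}\right) \left(\left(879 - -21678\right) - 5065\right) = \left(-48103 + \frac{10583}{45141}\right) \left(\left(879 - -21678\right) - 5065\right) = \left(-48103 + 10583 \cdot \frac{1}{45141}\right) \left(\left(879 + 21678\right) - 5065\right) = \left(-48103 + \frac{10583}{45141}\right) \left(22557 - 5065\right) = \left(- \frac{2171406940}{45141}\right) 17492 = - \frac{37982250194480}{45141}$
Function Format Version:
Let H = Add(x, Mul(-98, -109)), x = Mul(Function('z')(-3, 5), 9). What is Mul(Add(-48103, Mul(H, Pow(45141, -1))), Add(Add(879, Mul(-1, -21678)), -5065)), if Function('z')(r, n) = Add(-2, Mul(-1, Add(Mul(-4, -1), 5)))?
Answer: Rational(-37982250194480, 45141) ≈ -8.4141e+8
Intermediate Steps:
Function('z')(r, n) = -11 (Function('z')(r, n) = Add(-2, Mul(-1, Add(4, 5))) = Add(-2, Mul(-1, 9)) = Add(-2, -9) = -11)
x = -99 (x = Mul(-11, 9) = -99)
H = 10583 (H = Add(-99, Mul(-98, -109)) = Add(-99, 10682) = 10583)
Mul(Add(-48103, Mul(H, Pow(45141, -1))), Add(Add(879, Mul(-1, -21678)), -5065)) = Mul(Add(-48103, Mul(10583, Pow(45141, -1))), Add(Add(879, Mul(-1, -21678)), -5065)) = Mul(Add(-48103, Mul(10583, Rational(1, 45141))), Add(Add(879, 21678), -5065)) = Mul(Add(-48103, Rational(10583, 45141)), Add(22557, -5065)) = Mul(Rational(-2171406940, 45141), 17492) = Rational(-37982250194480, 45141)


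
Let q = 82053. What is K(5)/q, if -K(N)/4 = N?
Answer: -20/82053 ≈ -0.00024374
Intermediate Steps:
K(N) = -4*N
K(5)/q = -4*5/82053 = -20*1/82053 = -20/82053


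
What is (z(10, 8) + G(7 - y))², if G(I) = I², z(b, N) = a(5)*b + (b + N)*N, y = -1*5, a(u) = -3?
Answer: 66564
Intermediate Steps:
y = -5
z(b, N) = -3*b + N*(N + b) (z(b, N) = -3*b + (b + N)*N = -3*b + (N + b)*N = -3*b + N*(N + b))
(z(10, 8) + G(7 - y))² = ((8² - 3*10 + 8*10) + (7 - 1*(-5))²)² = ((64 - 30 + 80) + (7 + 5)²)² = (114 + 12²)² = (114 + 144)² = 258² = 66564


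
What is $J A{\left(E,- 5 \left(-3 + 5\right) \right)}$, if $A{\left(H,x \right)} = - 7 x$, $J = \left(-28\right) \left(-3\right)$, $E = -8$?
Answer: $5880$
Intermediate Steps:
$J = 84$
$J A{\left(E,- 5 \left(-3 + 5\right) \right)} = 84 \left(- 7 \left(- 5 \left(-3 + 5\right)\right)\right) = 84 \left(- 7 \left(\left(-5\right) 2\right)\right) = 84 \left(\left(-7\right) \left(-10\right)\right) = 84 \cdot 70 = 5880$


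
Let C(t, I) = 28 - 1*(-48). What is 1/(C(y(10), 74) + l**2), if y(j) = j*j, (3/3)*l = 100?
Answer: 1/10076 ≈ 9.9246e-5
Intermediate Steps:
l = 100
y(j) = j**2
C(t, I) = 76 (C(t, I) = 28 + 48 = 76)
1/(C(y(10), 74) + l**2) = 1/(76 + 100**2) = 1/(76 + 10000) = 1/10076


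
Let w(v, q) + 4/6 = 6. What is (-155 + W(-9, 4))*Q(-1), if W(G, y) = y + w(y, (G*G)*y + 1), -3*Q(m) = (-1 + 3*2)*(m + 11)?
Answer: 21850/9 ≈ 2427.8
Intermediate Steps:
w(v, q) = 16/3 (w(v, q) = -⅔ + 6 = 16/3)
Q(m) = -55/3 - 5*m/3 (Q(m) = -(-1 + 3*2)*(m + 11)/3 = -(-1 + 6)*(11 + m)/3 = -5*(11 + m)/3 = -(55 + 5*m)/3 = -55/3 - 5*m/3)
W(G, y) = 16/3 + y (W(G, y) = y + 16/3 = 16/3 + y)
(-155 + W(-9, 4))*Q(-1) = (-155 + (16/3 + 4))*(-55/3 - 5/3*(-1)) = (-155 + 28/3)*(-55/3 + 5/3) = -437/3*(-50/3) = 21850/9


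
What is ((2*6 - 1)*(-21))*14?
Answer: -3234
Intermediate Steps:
((2*6 - 1)*(-21))*14 = ((12 - 1)*(-21))*14 = (11*(-21))*14 = -231*14 = -3234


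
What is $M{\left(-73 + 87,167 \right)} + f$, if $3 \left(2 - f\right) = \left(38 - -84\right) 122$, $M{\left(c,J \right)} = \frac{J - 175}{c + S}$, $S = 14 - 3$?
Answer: $- \frac{371974}{75} \approx -4959.7$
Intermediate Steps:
$S = 11$ ($S = 14 - 3 = 11$)
$M{\left(c,J \right)} = \frac{-175 + J}{11 + c}$ ($M{\left(c,J \right)} = \frac{J - 175}{c + 11} = \frac{-175 + J}{11 + c}$)
$f = - \frac{14878}{3}$ ($f = 2 - \frac{\left(38 - -84\right) 122}{3} = 2 - \frac{\left(38 + 84\right) 122}{3} = 2 - \frac{122 \cdot 122}{3} = 2 - \frac{14884}{3} = - \frac{14878}{3} \approx -4959.3$)
$M{\left(-73 + 87,167 \right)} + f = \frac{-175 + 167}{11 + \left(-73 + 87\right)} - \frac{14878}{3} = \frac{1}{11 + 14} \left(-8\right) - \frac{14878}{3} = \frac{1}{25} \left(-8\right) - \frac{14878}{3} = - \frac{8}{25} - \frac{14878}{3} = - \frac{371974}{75}$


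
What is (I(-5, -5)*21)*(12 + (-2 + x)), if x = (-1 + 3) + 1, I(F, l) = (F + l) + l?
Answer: -4095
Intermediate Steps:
I(F, l) = F + 2*l
x = 3 (x = 2 + 1 = 3)
(I(-5, -5)*21)*(12 + (-2 + x)) = ((-5 + 2*(-5))*21)*(12 + (-2 + 3)) = ((-5 - 10)*21)*(12 + 1) = -15*21*13 = -315*13 = -4095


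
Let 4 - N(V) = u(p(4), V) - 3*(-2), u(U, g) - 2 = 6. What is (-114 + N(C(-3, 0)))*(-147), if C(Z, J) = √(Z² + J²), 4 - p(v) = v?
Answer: 18228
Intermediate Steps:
p(v) = 4 - v
C(Z, J) = √(J² + Z²)
u(U, g) = 8 (u(U, g) = 2 + 6 = 8)
N(V) = -10 (N(V) = 4 - (8 - 3*(-2)) = 4 - (8 + 6) = 4 - 1*14 = 4 - 14 = -10)
(-114 + N(C(-3, 0)))*(-147) = (-114 - 10)*(-147) = -124*(-147) = 18228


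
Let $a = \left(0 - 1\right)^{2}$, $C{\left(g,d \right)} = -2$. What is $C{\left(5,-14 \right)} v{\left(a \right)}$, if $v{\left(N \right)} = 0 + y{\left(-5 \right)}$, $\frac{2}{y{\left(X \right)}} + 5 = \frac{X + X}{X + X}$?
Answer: $1$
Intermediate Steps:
$y{\left(X \right)} = - \frac{1}{2}$ ($y{\left(X \right)} = \frac{2}{-5 + \frac{X + X}{X + X}} = \frac{2}{-5 + \frac{2 X}{2 X}} = \frac{2}{-5 + 2 X \frac{1}{2 X}} = \frac{2}{-5 + 1} = \frac{2}{-4} = 2 \left(- \frac{1}{4}\right) = - \frac{1}{2}$)
$a = 1$ ($a = \left(-1\right)^{2} = 1$)
$v{\left(N \right)} = - \frac{1}{2}$ ($v{\left(N \right)} = 0 - \frac{1}{2} = - \frac{1}{2}$)
$C{\left(5,-14 \right)} v{\left(a \right)} = \left(-2\right) \left(- \frac{1}{2}\right) = 1$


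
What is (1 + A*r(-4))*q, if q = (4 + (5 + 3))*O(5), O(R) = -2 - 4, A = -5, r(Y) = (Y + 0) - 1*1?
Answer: -1872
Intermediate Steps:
r(Y) = -1 + Y (r(Y) = Y - 1 = -1 + Y)
O(R) = -6
q = -72 (q = (4 + (5 + 3))*(-6) = (4 + 8)*(-6) = 12*(-6) = -72)
(1 + A*r(-4))*q = (1 - 5*(-1 - 4))*(-72) = (1 - 5*(-5))*(-72) = (1 + 25)*(-72) = 26*(-72) = -1872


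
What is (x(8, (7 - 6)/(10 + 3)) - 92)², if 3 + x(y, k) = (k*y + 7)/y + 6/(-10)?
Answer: 2422313089/270400 ≈ 8958.3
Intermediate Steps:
x(y, k) = -18/5 + (7 + k*y)/y (x(y, k) = -3 + ((k*y + 7)/y + 6/(-10)) = -3 + ((7 + k*y)/y + 6*(-⅒)) = -3 + ((7 + k*y)/y - ⅗) = -3 + (-⅗ + (7 + k*y)/y) = -18/5 + (7 + k*y)/y)
(x(8, (7 - 6)/(10 + 3)) - 92)² = ((-18/5 + (7 - 6)/(10 + 3) + 7/8) - 92)² = ((-18/5 + 1/13 + 7*(⅛)) - 92)² = ((-18/5 + 1*(1/13) + 7/8) - 92)² = ((-18/5 + 1/13 + 7/8) - 92)² = (-1377/520 - 92)² = (-49217/520)² = 2422313089/270400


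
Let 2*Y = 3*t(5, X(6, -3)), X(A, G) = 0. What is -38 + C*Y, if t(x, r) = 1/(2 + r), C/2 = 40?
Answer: 22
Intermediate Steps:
C = 80 (C = 2*40 = 80)
Y = ¾ (Y = (3/(2 + 0))/2 = (3/2)/2 = (3*(½))/2 = (½)*(3/2) = ¾ ≈ 0.75000)
-38 + C*Y = -38 + 80*(¾) = -38 + 60 = 22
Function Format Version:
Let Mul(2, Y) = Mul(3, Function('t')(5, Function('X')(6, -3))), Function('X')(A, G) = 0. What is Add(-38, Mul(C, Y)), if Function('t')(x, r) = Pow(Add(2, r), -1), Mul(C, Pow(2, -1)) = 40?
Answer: 22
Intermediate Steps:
C = 80 (C = Mul(2, 40) = 80)
Y = Rational(3, 4) (Y = Mul(Rational(1, 2), Mul(3, Pow(Add(2, 0), -1))) = Mul(Rational(1, 2), Mul(3, Pow(2, -1))) = Mul(Rational(1, 2), Mul(3, Rational(1, 2))) = Mul(Rational(1, 2), Rational(3, 2)) = Rational(3, 4) ≈ 0.75000)
Add(-38, Mul(C, Y)) = Add(-38, Mul(80, Rational(3, 4))) = Add(-38, 60) = 22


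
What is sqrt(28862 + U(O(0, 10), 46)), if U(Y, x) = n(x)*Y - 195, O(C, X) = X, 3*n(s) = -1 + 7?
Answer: sqrt(28687) ≈ 169.37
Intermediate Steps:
n(s) = 2 (n(s) = (-1 + 7)/3 = (1/3)*6 = 2)
U(Y, x) = -195 + 2*Y (U(Y, x) = 2*Y - 195 = -195 + 2*Y)
sqrt(28862 + U(O(0, 10), 46)) = sqrt(28862 + (-195 + 2*10)) = sqrt(28862 + (-195 + 20)) = sqrt(28862 - 175) = sqrt(28687)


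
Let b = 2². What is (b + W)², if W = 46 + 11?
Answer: 3721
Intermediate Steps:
W = 57
b = 4
(b + W)² = (4 + 57)² = 61² = 3721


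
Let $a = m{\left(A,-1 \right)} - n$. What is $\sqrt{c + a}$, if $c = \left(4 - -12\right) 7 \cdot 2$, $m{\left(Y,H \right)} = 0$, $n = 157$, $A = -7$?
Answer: $\sqrt{67} \approx 8.1853$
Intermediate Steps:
$a = -157$ ($a = 0 - 157 = -157$)
$c = 224$ ($c = \left(4 + 12\right) 7 \cdot 2 = 16 \cdot 7 \cdot 2 = 112 \cdot 2 = 224$)
$\sqrt{c + a} = \sqrt{224 - 157} = \sqrt{67}$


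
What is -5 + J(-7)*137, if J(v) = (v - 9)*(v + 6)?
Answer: 2187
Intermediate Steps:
J(v) = (-9 + v)*(6 + v)
-5 + J(-7)*137 = -5 + (-54 + (-7)² - 3*(-7))*137 = -5 + (-54 + 49 + 21)*137 = -5 + 16*137 = -5 + 2192 = 2187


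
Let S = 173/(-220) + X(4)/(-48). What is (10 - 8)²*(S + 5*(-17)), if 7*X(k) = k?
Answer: -396388/1155 ≈ -343.19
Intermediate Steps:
X(k) = k/7
S = -922/1155 (S = 173/(-220) + ((⅐)*4)/(-48) = 173*(-1/220) + (4/7)*(-1/48) = -173/220 - 1/84 = -922/1155 ≈ -0.79827)
(10 - 8)²*(S + 5*(-17)) = (10 - 8)²*(-922/1155 + 5*(-17)) = 2²*(-922/1155 - 85) = 4*(-99097/1155) = -396388/1155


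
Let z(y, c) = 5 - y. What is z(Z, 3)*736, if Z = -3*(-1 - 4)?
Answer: -7360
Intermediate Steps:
Z = 15 (Z = -3*(-5) = 15)
z(Z, 3)*736 = (5 - 1*15)*736 = (5 - 15)*736 = -10*736 = -7360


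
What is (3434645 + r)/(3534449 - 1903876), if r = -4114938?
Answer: -680293/1630573 ≈ -0.41721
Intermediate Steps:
(3434645 + r)/(3534449 - 1903876) = (3434645 - 4114938)/(3534449 - 1903876) = -680293/1630573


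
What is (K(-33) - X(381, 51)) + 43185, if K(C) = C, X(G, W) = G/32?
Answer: 1380483/32 ≈ 43140.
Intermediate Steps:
X(G, W) = G/32 (X(G, W) = G*(1/32) = G/32)
(K(-33) - X(381, 51)) + 43185 = (-33 - 381/32) + 43185 = -1437/32 + 43185 = 1380483/32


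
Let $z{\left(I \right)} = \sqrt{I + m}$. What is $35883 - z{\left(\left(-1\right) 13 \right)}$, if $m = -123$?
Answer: $35883 - 2 i \sqrt{34} \approx 35883.0 - 11.662 i$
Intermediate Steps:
$z{\left(I \right)} = \sqrt{-123 + I}$ ($z{\left(I \right)} = \sqrt{I - 123} = \sqrt{-123 + I}$)
$35883 - z{\left(\left(-1\right) 13 \right)} = 35883 - \sqrt{-123 - 13} = 35883 - \sqrt{-136} = 35883 - 2 i \sqrt{34}$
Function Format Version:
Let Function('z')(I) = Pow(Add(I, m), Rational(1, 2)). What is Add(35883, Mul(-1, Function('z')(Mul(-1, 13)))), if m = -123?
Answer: Add(35883, Mul(-2, I, Pow(34, Rational(1, 2)))) ≈ Add(35883., Mul(-11.662, I))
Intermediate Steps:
Function('z')(I) = Pow(Add(-123, I), Rational(1, 2)) (Function('z')(I) = Pow(Add(I, -123), Rational(1, 2)) = Pow(Add(-123, I), Rational(1, 2)))
Add(35883, Mul(-1, Function('z')(Mul(-1, 13)))) = Add(35883, Mul(-1, Pow(Add(-123, Mul(-1, 13)), Rational(1, 2)))) = Add(35883, Mul(-1, Pow(Add(-123, -13), Rational(1, 2)))) = Add(35883, Mul(-1, Pow(-136, Rational(1, 2)))) = Add(35883, Mul(-1, Mul(2, I, Pow(34, Rational(1, 2))))) = Add(35883, Mul(-2, I, Pow(34, Rational(1, 2))))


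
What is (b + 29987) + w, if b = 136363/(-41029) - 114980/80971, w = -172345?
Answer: -472951692519815/3322159159 ≈ -1.4236e+5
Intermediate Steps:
b = -15758962893/3322159159 (b = 136363*(-1/41029) - 114980*1/80971 = -136363/41029 - 114980/80971 = -15758962893/3322159159 ≈ -4.7436)
(b + 29987) + w = (-15758962893/3322159159 + 29987) - 172345 = 99605827738040/3322159159 - 172345 = -472951692519815/3322159159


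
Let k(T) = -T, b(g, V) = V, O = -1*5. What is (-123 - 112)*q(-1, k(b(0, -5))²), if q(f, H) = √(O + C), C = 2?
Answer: -235*I*√3 ≈ -407.03*I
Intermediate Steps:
O = -5
q(f, H) = I*√3 (q(f, H) = √(-5 + 2) = √(-3) = I*√3)
(-123 - 112)*q(-1, k(b(0, -5))²) = (-123 - 112)*(I*√3) = -235*I*√3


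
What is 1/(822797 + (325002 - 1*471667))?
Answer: 1/676132 ≈ 1.4790e-6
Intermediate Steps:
1/(822797 + (325002 - 1*471667)) = 1/(822797 + (325002 - 471667)) = 1/(822797 - 146665) = 1/676132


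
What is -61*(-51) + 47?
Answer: 3158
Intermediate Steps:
-61*(-51) + 47 = 3111 + 47 = 3158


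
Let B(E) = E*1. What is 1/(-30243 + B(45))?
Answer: -1/30198 ≈ -3.3115e-5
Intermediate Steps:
B(E) = E
1/(-30243 + B(45)) = 1/(-30243 + 45) = 1/(-30198) = -1/30198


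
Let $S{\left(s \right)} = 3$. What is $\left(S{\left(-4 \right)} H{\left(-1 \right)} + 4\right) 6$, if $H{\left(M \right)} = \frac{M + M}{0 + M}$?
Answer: $60$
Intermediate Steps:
$H{\left(M \right)} = 2$ ($H{\left(M \right)} = \frac{2 M}{M} = 2$)
$\left(S{\left(-4 \right)} H{\left(-1 \right)} + 4\right) 6 = \left(3 \cdot 2 + 4\right) 6 = \left(6 + 4\right) 6 = 10 \cdot 6 = 60$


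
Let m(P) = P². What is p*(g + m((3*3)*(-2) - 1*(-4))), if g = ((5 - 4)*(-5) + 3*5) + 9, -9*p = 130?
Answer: -27950/9 ≈ -3105.6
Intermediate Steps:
p = -130/9 (p = -⅑*130 = -130/9 ≈ -14.444)
g = 19 (g = (1*(-5) + 15) + 9 = (-5 + 15) + 9 = 10 + 9 = 19)
p*(g + m((3*3)*(-2) - 1*(-4))) = -130*(19 + ((3*3)*(-2) - 1*(-4))²)/9 = -130*(19 + (9*(-2) + 4)²)/9 = -130*(19 + (-18 + 4)²)/9 = -130*(19 + (-14)²)/9 = -130*(19 + 196)/9 = -130/9*215 = -27950/9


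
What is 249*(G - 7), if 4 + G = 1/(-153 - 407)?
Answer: -1534089/560 ≈ -2739.4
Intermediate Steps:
G = -2241/560 (G = -4 + 1/(-153 - 407) = -4 + 1/(-560) = -4 - 1/560 = -2241/560 ≈ -4.0018)
249*(G - 7) = 249*(-2241/560 - 7) = 249*(-6161/560) = -1534089/560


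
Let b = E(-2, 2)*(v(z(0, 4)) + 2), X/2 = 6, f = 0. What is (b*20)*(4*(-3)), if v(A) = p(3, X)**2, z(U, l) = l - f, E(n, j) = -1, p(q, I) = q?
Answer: 2640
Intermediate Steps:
X = 12 (X = 2*6 = 12)
z(U, l) = l (z(U, l) = l - 1*0 = l + 0 = l)
v(A) = 9 (v(A) = 3**2 = 9)
b = -11 (b = -(9 + 2) = -1*11 = -11)
(b*20)*(4*(-3)) = (-11*20)*(4*(-3)) = -220*(-12) = 2640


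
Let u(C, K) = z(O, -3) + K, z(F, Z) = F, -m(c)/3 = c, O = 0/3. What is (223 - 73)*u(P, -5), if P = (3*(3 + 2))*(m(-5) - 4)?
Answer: -750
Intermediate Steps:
O = 0 (O = 0*(⅓) = 0)
m(c) = -3*c
P = 165 (P = (3*(3 + 2))*(-3*(-5) - 4) = (3*5)*(15 - 4) = 15*11 = 165)
u(C, K) = K (u(C, K) = 0 + K = K)
(223 - 73)*u(P, -5) = (223 - 73)*(-5) = 150*(-5) = -750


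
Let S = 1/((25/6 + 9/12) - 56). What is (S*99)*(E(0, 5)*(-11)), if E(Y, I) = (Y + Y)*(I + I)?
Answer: 0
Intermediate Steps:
E(Y, I) = 4*I*Y (E(Y, I) = (2*Y)*(2*I) = 4*I*Y)
S = -12/613 (S = 1/((25*(⅙) + 9*(1/12)) - 56) = 1/((25/6 + ¾) - 56) = 1/(59/12 - 56) = 1/(-613/12) = -12/613 ≈ -0.019576)
(S*99)*(E(0, 5)*(-11)) = (-12/613*99)*((4*5*0)*(-11)) = -0*(-11) = -1188/613*0 = 0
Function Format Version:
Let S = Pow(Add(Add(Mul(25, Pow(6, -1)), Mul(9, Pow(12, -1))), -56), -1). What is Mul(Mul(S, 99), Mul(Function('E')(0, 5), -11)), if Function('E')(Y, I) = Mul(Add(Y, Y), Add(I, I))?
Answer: 0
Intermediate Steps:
Function('E')(Y, I) = Mul(4, I, Y) (Function('E')(Y, I) = Mul(Mul(2, Y), Mul(2, I)) = Mul(4, I, Y))
S = Rational(-12, 613) (S = Pow(Add(Add(Mul(25, Rational(1, 6)), Mul(9, Rational(1, 12))), -56), -1) = Pow(Add(Add(Rational(25, 6), Rational(3, 4)), -56), -1) = Pow(Add(Rational(59, 12), -56), -1) = Pow(Rational(-613, 12), -1) = Rational(-12, 613) ≈ -0.019576)
Mul(Mul(S, 99), Mul(Function('E')(0, 5), -11)) = Mul(Mul(Rational(-12, 613), 99), Mul(Mul(4, 5, 0), -11)) = Mul(Rational(-1188, 613), Mul(0, -11)) = Mul(Rational(-1188, 613), 0) = 0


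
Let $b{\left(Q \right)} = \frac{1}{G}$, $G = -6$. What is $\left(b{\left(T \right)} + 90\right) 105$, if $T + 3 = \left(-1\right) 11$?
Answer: $\frac{18865}{2} \approx 9432.5$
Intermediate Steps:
$T = -14$ ($T = -3 - 11 = -14$)
$b{\left(Q \right)} = - \frac{1}{6}$ ($b{\left(Q \right)} = \frac{1}{-6} = - \frac{1}{6}$)
$\left(b{\left(T \right)} + 90\right) 105 = \left(- \frac{1}{6} + 90\right) 105 = \frac{539}{6} \cdot 105 = \frac{18865}{2}$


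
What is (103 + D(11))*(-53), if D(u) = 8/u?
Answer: -60473/11 ≈ -5497.5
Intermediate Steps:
(103 + D(11))*(-53) = (103 + 8/11)*(-53) = (1141/11)*(-53) = -60473/11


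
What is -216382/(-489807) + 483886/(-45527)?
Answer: -227159526688/22299443289 ≈ -10.187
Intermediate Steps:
-216382/(-489807) + 483886/(-45527) = -216382*(-1/489807) + 483886*(-1/45527) = 216382/489807 - 483886/45527 = -227159526688/22299443289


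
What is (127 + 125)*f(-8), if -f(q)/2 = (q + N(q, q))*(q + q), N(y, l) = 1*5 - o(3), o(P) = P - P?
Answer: -24192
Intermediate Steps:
o(P) = 0
N(y, l) = 5 (N(y, l) = 1*5 - 1*0 = 5 + 0 = 5)
f(q) = -4*q*(5 + q) (f(q) = -2*(q + 5)*(q + q) = -2*(5 + q)*2*q = -4*q*(5 + q))
(127 + 125)*f(-8) = (127 + 125)*(-4*(-8)*(5 - 8)) = 252*(-4*(-8)*(-3)) = 252*(-96) = -24192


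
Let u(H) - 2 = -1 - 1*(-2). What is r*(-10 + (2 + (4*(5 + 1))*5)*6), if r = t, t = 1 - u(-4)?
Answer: -1444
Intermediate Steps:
u(H) = 3 (u(H) = 2 + (-1 - 1*(-2)) = 2 + (-1 + 2) = 2 + 1 = 3)
t = -2 (t = 1 - 1*3 = 1 - 3 = -2)
r = -2
r*(-10 + (2 + (4*(5 + 1))*5)*6) = -2*(-10 + (2 + (4*(5 + 1))*5)*6) = -2*(-10 + (2 + (4*6)*5)*6) = -2*(-10 + (2 + 24*5)*6) = -2*(-10 + (2 + 120)*6) = -2*(-10 + 122*6) = -2*(-10 + 732) = -2*722 = -1444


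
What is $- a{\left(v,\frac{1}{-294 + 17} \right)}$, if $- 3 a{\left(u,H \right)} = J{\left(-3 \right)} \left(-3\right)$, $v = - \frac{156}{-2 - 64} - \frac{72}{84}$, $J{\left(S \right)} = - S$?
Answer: $-3$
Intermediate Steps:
$v = \frac{116}{77}$ ($v = - \frac{156}{-2 - 64} - \frac{6}{7} = - \frac{156}{-66} - \frac{6}{7} = \left(-156\right) \left(- \frac{1}{66}\right) - \frac{6}{7} = \frac{26}{11} - \frac{6}{7} = \frac{116}{77} \approx 1.5065$)
$a{\left(u,H \right)} = 3$ ($a{\left(u,H \right)} = - \frac{\left(-1\right) \left(-3\right) \left(-3\right)}{3} = - \frac{3 \left(-3\right)}{3} = \left(- \frac{1}{3}\right) \left(-9\right) = 3$)
$- a{\left(v,\frac{1}{-294 + 17} \right)} = \left(-1\right) 3 = -3$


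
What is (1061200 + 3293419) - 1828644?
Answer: 2525975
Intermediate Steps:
(1061200 + 3293419) - 1828644 = 4354619 - 1828644 = 2525975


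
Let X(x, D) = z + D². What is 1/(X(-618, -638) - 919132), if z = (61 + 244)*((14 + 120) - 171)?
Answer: -1/523373 ≈ -1.9107e-6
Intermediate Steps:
z = -11285 (z = 305*(134 - 171) = 305*(-37) = -11285)
X(x, D) = -11285 + D²
1/(X(-618, -638) - 919132) = 1/((-11285 + (-638)²) - 919132) = 1/((-11285 + 407044) - 919132) = 1/(395759 - 919132) = 1/(-523373) = -1/523373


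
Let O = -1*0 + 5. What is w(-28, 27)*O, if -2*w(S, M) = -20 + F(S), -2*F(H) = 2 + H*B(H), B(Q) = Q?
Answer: 2065/2 ≈ 1032.5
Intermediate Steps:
F(H) = -1 - H²/2 (F(H) = -(2 + H*H)/2 = -(2 + H²)/2 = -1 - H²/2)
w(S, M) = 21/2 + S²/4 (w(S, M) = -(-20 + (-1 - S²/2))/2 = -(-21 - S²/2)/2 = 21/2 + S²/4)
O = 5 (O = 0 + 5 = 5)
w(-28, 27)*O = (21/2 + (¼)*(-28)²)*5 = (21/2 + (¼)*784)*5 = (21/2 + 196)*5 = (413/2)*5 = 2065/2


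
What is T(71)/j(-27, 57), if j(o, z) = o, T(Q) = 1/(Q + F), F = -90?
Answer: 1/513 ≈ 0.0019493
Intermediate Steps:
T(Q) = 1/(-90 + Q) (T(Q) = 1/(Q - 90) = 1/(-90 + Q))
T(71)/j(-27, 57) = 1/((-90 + 71)*(-27)) = -1/27/(-19) = -1/19*(-1/27) = 1/513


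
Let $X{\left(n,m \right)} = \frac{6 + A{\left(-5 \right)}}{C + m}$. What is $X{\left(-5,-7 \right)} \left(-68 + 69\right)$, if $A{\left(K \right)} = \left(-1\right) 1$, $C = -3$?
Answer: $- \frac{1}{2} \approx -0.5$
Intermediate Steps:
$A{\left(K \right)} = -1$
$X{\left(n,m \right)} = \frac{5}{-3 + m}$ ($X{\left(n,m \right)} = \frac{6 - 1}{-3 + m} = \frac{5}{-3 + m}$)
$X{\left(-5,-7 \right)} \left(-68 + 69\right) = \frac{5}{-3 - 7} \left(-68 + 69\right) = \frac{5}{-10} \cdot 1 = 5 \left(- \frac{1}{10}\right) 1 = \left(- \frac{1}{2}\right) 1 = - \frac{1}{2}$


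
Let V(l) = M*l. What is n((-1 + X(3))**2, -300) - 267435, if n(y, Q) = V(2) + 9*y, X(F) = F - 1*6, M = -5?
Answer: -267301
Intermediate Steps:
X(F) = -6 + F (X(F) = F - 6 = -6 + F)
V(l) = -5*l
n(y, Q) = -10 + 9*y (n(y, Q) = -5*2 + 9*y = -10 + 9*y)
n((-1 + X(3))**2, -300) - 267435 = (-10 + 9*(-1 + (-6 + 3))**2) - 267435 = (-10 + 9*(-1 - 3)**2) - 267435 = (-10 + 9*(-4)**2) - 267435 = (-10 + 9*16) - 267435 = (-10 + 144) - 267435 = 134 - 267435 = -267301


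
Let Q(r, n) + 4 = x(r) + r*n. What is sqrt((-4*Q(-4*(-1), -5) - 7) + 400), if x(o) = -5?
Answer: sqrt(509) ≈ 22.561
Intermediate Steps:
Q(r, n) = -9 + n*r (Q(r, n) = -4 + (-5 + r*n) = -4 + (-5 + n*r) = -9 + n*r)
sqrt((-4*Q(-4*(-1), -5) - 7) + 400) = sqrt((-4*(-9 - (-20)*(-1)) - 7) + 400) = sqrt((-4*(-9 - 5*4) - 7) + 400) = sqrt((-4*(-9 - 20) - 7) + 400) = sqrt((-4*(-29) - 7) + 400) = sqrt((116 - 7) + 400) = sqrt(109 + 400) = sqrt(509)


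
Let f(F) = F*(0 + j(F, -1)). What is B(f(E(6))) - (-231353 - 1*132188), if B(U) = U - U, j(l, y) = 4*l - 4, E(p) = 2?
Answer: 363541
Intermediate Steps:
j(l, y) = -4 + 4*l
f(F) = F*(-4 + 4*F) (f(F) = F*(0 + (-4 + 4*F)) = F*(-4 + 4*F))
B(U) = 0
B(f(E(6))) - (-231353 - 1*132188) = 0 - (-231353 - 1*132188) = 0 - (-231353 - 132188) = 0 - 1*(-363541) = 0 + 363541 = 363541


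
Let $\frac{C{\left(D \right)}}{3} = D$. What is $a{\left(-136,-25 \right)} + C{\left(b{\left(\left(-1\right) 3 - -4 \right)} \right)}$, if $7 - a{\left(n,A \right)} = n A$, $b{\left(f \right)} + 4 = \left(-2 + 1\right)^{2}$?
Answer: $-3402$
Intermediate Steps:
$b{\left(f \right)} = -3$ ($b{\left(f \right)} = -4 + \left(-2 + 1\right)^{2} = -4 + \left(-1\right)^{2} = -4 + 1 = -3$)
$a{\left(n,A \right)} = 7 - A n$ ($a{\left(n,A \right)} = 7 - n A = 7 - A n$)
$C{\left(D \right)} = 3 D$
$a{\left(-136,-25 \right)} + C{\left(b{\left(\left(-1\right) 3 - -4 \right)} \right)} = \left(7 - \left(-25\right) \left(-136\right)\right) + 3 \left(-3\right) = \left(7 - 3400\right) - 9 = -3393 - 9 = -3402$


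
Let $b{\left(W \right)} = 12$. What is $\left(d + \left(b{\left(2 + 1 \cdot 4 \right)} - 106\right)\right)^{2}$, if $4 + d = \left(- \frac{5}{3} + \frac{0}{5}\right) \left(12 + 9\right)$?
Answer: $17689$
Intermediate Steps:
$d = -39$ ($d = -4 + \left(- \frac{5}{3} + \frac{0}{5}\right) \left(12 + 9\right) = -4 + \left(\left(-5\right) \frac{1}{3} + 0 \cdot \frac{1}{5}\right) 21 = -4 + \left(- \frac{5}{3} + 0\right) 21 = -4 - 35 = -39$)
$\left(d + \left(b{\left(2 + 1 \cdot 4 \right)} - 106\right)\right)^{2} = \left(-39 + \left(12 - 106\right)\right)^{2} = \left(-39 - 94\right)^{2} = \left(-133\right)^{2} = 17689$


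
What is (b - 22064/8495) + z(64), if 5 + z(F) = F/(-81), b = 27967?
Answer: 19238181526/688095 ≈ 27959.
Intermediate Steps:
z(F) = -5 - F/81 (z(F) = -5 + F/(-81) = -5 + F*(-1/81) = -5 - F/81)
(b - 22064/8495) + z(64) = (27967 - 22064/8495) + (-5 - 1/81*64) = (27967 - 22064*1/8495) + (-5 - 64/81) = (27967 - 22064/8495) - 469/81 = 237557601/8495 - 469/81 = 19238181526/688095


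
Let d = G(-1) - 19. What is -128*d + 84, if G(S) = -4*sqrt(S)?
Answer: 2516 + 512*I ≈ 2516.0 + 512.0*I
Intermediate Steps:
d = -19 - 4*I (d = -4*I - 19 = -19 - 4*I ≈ -19.0 - 4.0*I)
-128*d + 84 = -128*(-19 - 4*I) + 84 = (2432 + 512*I) + 84 = 2516 + 512*I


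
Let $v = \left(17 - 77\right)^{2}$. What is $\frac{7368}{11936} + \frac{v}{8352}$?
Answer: $\frac{45359}{43268} \approx 1.0483$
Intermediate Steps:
$v = 3600$ ($v = \left(-60\right)^{2} = 3600$)
$\frac{7368}{11936} + \frac{v}{8352} = \frac{7368}{11936} + \frac{3600}{8352} = 7368 \cdot \frac{1}{11936} + 3600 \cdot \frac{1}{8352} = \frac{921}{1492} + \frac{25}{58} = \frac{45359}{43268}$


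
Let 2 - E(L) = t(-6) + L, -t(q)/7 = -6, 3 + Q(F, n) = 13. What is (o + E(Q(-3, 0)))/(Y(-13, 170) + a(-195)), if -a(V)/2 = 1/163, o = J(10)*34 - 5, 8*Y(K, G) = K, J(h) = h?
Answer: -74328/427 ≈ -174.07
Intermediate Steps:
Q(F, n) = 10 (Q(F, n) = -3 + 13 = 10)
t(q) = 42 (t(q) = -7*(-6) = 42)
E(L) = -40 - L (E(L) = 2 - (42 + L) = 2 + (-42 - L) = -40 - L)
Y(K, G) = K/8
o = 335 (o = 10*34 - 5 = 340 - 5 = 335)
a(V) = -2/163
(o + E(Q(-3, 0)))/(Y(-13, 170) + a(-195)) = (335 + (-40 - 1*10))/((⅛)*(-13) - 2/163) = (335 + (-40 - 10))/(-13/8 - 2/163) = (335 - 50)/(-2135/1304) = 285*(-1304/2135) = -74328/427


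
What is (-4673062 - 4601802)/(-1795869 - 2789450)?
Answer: 9274864/4585319 ≈ 2.0227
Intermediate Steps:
(-4673062 - 4601802)/(-1795869 - 2789450) = -9274864/(-4585319) = -9274864*(-1/4585319) = 9274864/4585319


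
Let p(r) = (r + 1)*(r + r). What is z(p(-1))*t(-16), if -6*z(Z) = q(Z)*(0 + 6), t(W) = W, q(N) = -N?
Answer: 0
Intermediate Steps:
p(r) = 2*r*(1 + r) (p(r) = (1 + r)*(2*r) = 2*r*(1 + r))
z(Z) = Z (z(Z) = -(-Z)*(0 + 6)/6 = -(-Z)*6/6 = -(-1)*Z = Z)
z(p(-1))*t(-16) = (2*(-1)*(1 - 1))*(-16) = (2*(-1)*0)*(-16) = 0*(-16) = 0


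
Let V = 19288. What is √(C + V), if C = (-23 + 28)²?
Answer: √19313 ≈ 138.97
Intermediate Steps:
C = 25 (C = 5² = 25)
√(C + V) = √(25 + 19288) = √19313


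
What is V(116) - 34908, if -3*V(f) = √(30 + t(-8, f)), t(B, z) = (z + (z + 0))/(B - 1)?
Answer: -34908 - √38/9 ≈ -34909.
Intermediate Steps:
t(B, z) = 2*z/(-1 + B) (t(B, z) = (z + z)/(-1 + B) = (2*z)/(-1 + B) = 2*z/(-1 + B))
V(f) = -√(30 - 2*f/9)/3 (V(f) = -√(30 + 2*f/(-1 - 8))/3 = -√(30 + 2*f/(-9))/3 = -√(30 + 2*f*(-⅑))/3 = -√(30 - 2*f/9)/3)
V(116) - 34908 = -√(270 - 2*116)/9 - 34908 = -√(270 - 232)/9 - 34908 = -√38/9 - 34908 = -34908 - √38/9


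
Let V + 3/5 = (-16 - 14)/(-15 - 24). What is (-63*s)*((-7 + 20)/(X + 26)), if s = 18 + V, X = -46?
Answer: 74403/100 ≈ 744.03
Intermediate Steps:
V = 11/65 (V = -⅗ + (-16 - 14)/(-15 - 24) = -⅗ - 30/(-39) = -⅗ - 30*(-1/39) = -⅗ + 10/13 = 11/65 ≈ 0.16923)
s = 1181/65 (s = 18 + 11/65 = 1181/65 ≈ 18.169)
(-63*s)*((-7 + 20)/(X + 26)) = (-63*1181/65)*((-7 + 20)/(-46 + 26)) = -74403/(5*(-20)) = -74403*(-1)/(5*20) = -74403/65*(-13/20) = 74403/100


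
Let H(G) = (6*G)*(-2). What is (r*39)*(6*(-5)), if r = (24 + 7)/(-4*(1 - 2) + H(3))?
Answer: 18135/16 ≈ 1133.4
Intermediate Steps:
H(G) = -12*G
r = -31/32 (r = (24 + 7)/(-4*(1 - 2) - 12*3) = 31/(-4*(-1) - 36) = 31/(4 - 36) = 31/(-32) = 31*(-1/32) = -31/32 ≈ -0.96875)
(r*39)*(6*(-5)) = (-31/32*39)*(6*(-5)) = -1209/32*(-30) = 18135/16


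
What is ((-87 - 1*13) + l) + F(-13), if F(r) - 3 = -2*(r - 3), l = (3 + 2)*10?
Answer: -15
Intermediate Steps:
l = 50 (l = 5*10 = 50)
F(r) = 9 - 2*r (F(r) = 3 - 2*(r - 3) = 3 - 2*(-3 + r) = 3 + (6 - 2*r) = 9 - 2*r)
((-87 - 1*13) + l) + F(-13) = ((-87 - 1*13) + 50) + (9 - 2*(-13)) = ((-87 - 13) + 50) + (9 + 26) = (-100 + 50) + 35 = -50 + 35 = -15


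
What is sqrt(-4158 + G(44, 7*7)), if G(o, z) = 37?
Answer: I*sqrt(4121) ≈ 64.195*I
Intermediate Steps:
sqrt(-4158 + G(44, 7*7)) = sqrt(-4158 + 37) = sqrt(-4121) = I*sqrt(4121)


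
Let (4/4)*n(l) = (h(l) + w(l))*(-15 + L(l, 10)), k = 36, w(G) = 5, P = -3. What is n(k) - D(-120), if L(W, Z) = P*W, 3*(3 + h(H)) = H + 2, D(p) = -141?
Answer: -1663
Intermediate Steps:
h(H) = -7/3 + H/3 (h(H) = -3 + (H + 2)/3 = -3 + (2 + H)/3 = -3 + (2/3 + H/3) = -7/3 + H/3)
L(W, Z) = -3*W
n(l) = (-15 - 3*l)*(8/3 + l/3) (n(l) = ((-7/3 + l/3) + 5)*(-15 - 3*l) = (8/3 + l/3)*(-15 - 3*l) = (-15 - 3*l)*(8/3 + l/3))
n(k) - D(-120) = (-40 - 1*36**2 - 13*36) - 1*(-141) = (-40 - 1*1296 - 468) + 141 = (-40 - 1296 - 468) + 141 = -1804 + 141 = -1663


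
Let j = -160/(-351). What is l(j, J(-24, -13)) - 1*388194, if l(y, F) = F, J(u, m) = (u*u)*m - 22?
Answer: -395704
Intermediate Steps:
J(u, m) = -22 + m*u² (J(u, m) = u²*m - 22 = m*u² - 22 = -22 + m*u²)
j = 160/351 (j = -160*(-1/351) = 160/351 ≈ 0.45584)
l(j, J(-24, -13)) - 1*388194 = (-22 - 13*(-24)²) - 1*388194 = (-22 - 13*576) - 388194 = (-22 - 7488) - 388194 = -7510 - 388194 = -395704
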